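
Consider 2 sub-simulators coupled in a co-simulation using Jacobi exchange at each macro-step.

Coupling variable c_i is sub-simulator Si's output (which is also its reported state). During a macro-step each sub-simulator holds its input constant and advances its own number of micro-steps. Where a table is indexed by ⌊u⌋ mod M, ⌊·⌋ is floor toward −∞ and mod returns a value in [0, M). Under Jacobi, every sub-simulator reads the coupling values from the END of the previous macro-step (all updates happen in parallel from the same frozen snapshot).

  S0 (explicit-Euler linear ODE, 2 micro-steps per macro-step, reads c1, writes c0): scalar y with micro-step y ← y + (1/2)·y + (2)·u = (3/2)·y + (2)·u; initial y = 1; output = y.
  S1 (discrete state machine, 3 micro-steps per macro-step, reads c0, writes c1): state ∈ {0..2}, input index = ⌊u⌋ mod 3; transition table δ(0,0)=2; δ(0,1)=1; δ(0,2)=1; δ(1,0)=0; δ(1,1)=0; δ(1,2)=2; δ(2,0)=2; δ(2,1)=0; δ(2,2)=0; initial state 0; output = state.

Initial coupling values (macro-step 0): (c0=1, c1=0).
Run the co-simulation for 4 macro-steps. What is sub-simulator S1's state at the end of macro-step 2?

macro 1: S0 reads c1=0 → after 2×micro: 9/4; S1 reads c0=1 → after 3×micro: 1 ⇒ (c0=9/4, c1=1)
macro 2: S0 reads c1=1 → after 2×micro: 161/16; S1 reads c0=9/4 → after 3×micro: 1 ⇒ (c0=161/16, c1=1)
macro 3: S0 reads c1=1 → after 2×micro: 1769/64; S1 reads c0=161/16 → after 3×micro: 0 ⇒ (c0=1769/64, c1=0)
macro 4: S0 reads c1=0 → after 2×micro: 15921/256; S1 reads c0=1769/64 → after 3×micro: 2 ⇒ (c0=15921/256, c1=2)

S1 state at macro-step 2 = 1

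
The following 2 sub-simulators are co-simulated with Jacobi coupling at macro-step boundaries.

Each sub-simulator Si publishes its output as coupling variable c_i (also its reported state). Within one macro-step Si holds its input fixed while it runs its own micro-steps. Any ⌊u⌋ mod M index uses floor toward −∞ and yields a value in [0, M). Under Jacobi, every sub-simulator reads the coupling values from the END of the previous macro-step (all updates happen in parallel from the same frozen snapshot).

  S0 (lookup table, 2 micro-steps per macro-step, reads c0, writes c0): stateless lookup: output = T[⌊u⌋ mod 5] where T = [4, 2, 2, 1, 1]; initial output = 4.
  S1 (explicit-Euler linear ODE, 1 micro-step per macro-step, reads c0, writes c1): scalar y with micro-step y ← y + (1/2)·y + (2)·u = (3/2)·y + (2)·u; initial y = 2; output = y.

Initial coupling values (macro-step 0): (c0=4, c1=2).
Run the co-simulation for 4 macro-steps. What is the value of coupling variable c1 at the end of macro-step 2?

c1 at macro-step 2 = 37/2

macro 1: S0 reads c0=4 → after 2×micro: 1; S1 reads c0=4 → after 1×micro: 11 ⇒ (c0=1, c1=11)
macro 2: S0 reads c0=1 → after 2×micro: 2; S1 reads c0=1 → after 1×micro: 37/2 ⇒ (c0=2, c1=37/2)
macro 3: S0 reads c0=2 → after 2×micro: 2; S1 reads c0=2 → after 1×micro: 127/4 ⇒ (c0=2, c1=127/4)
macro 4: S0 reads c0=2 → after 2×micro: 2; S1 reads c0=2 → after 1×micro: 413/8 ⇒ (c0=2, c1=413/8)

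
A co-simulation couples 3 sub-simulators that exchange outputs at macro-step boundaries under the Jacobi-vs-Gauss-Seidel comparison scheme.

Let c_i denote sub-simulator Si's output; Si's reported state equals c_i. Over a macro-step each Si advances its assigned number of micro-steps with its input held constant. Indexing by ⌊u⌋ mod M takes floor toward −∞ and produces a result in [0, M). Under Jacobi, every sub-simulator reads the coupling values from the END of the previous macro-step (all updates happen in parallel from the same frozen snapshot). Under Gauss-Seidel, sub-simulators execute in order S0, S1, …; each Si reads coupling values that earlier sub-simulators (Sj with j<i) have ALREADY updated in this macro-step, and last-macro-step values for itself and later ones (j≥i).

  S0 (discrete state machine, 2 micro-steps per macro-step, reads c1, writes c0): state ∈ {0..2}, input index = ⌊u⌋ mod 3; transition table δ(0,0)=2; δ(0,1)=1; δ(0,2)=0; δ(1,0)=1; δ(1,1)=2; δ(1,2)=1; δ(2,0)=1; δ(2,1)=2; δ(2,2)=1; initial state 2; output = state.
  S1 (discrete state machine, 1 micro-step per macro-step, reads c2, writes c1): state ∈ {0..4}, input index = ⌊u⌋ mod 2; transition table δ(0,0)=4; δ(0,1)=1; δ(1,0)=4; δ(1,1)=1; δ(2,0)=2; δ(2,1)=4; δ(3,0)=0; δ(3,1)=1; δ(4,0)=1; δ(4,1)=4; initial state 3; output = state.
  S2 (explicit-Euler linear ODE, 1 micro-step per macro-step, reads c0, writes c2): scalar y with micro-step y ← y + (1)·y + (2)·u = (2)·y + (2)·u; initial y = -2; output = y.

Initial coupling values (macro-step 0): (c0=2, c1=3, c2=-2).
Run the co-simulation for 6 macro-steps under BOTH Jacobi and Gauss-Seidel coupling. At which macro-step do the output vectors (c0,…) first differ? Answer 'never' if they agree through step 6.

first divergence at macro-step: 1

[Jacobi] macro 1: S0 reads c1=3 → after 2×micro: 1; S1 reads c2=-2 → after 1×micro: 0; S2 reads c0=2 → after 1×micro: 0 ⇒ (c0=1, c1=0, c2=0)
[Jacobi] macro 2: S0 reads c1=0 → after 2×micro: 1; S1 reads c2=0 → after 1×micro: 4; S2 reads c0=1 → after 1×micro: 2 ⇒ (c0=1, c1=4, c2=2)
[Jacobi] macro 3: S0 reads c1=4 → after 2×micro: 2; S1 reads c2=2 → after 1×micro: 1; S2 reads c0=1 → after 1×micro: 6 ⇒ (c0=2, c1=1, c2=6)
[Jacobi] macro 4: S0 reads c1=1 → after 2×micro: 2; S1 reads c2=6 → after 1×micro: 4; S2 reads c0=2 → after 1×micro: 16 ⇒ (c0=2, c1=4, c2=16)
[Jacobi] macro 5: S0 reads c1=4 → after 2×micro: 2; S1 reads c2=16 → after 1×micro: 1; S2 reads c0=2 → after 1×micro: 36 ⇒ (c0=2, c1=1, c2=36)
[Jacobi] macro 6: S0 reads c1=1 → after 2×micro: 2; S1 reads c2=36 → after 1×micro: 4; S2 reads c0=2 → after 1×micro: 76 ⇒ (c0=2, c1=4, c2=76)
[Gauss-Seidel] macro 1: S0 reads c1=3 → after 2×micro: 1; S1 reads c2=-2 → after 1×micro: 0; S2 reads c0=1 → after 1×micro: -2 ⇒ (c0=1, c1=0, c2=-2)
[Gauss-Seidel] macro 2: S0 reads c1=0 → after 2×micro: 1; S1 reads c2=-2 → after 1×micro: 4; S2 reads c0=1 → after 1×micro: -2 ⇒ (c0=1, c1=4, c2=-2)
[Gauss-Seidel] macro 3: S0 reads c1=4 → after 2×micro: 2; S1 reads c2=-2 → after 1×micro: 1; S2 reads c0=2 → after 1×micro: 0 ⇒ (c0=2, c1=1, c2=0)
[Gauss-Seidel] macro 4: S0 reads c1=1 → after 2×micro: 2; S1 reads c2=0 → after 1×micro: 4; S2 reads c0=2 → after 1×micro: 4 ⇒ (c0=2, c1=4, c2=4)
[Gauss-Seidel] macro 5: S0 reads c1=4 → after 2×micro: 2; S1 reads c2=4 → after 1×micro: 1; S2 reads c0=2 → after 1×micro: 12 ⇒ (c0=2, c1=1, c2=12)
[Gauss-Seidel] macro 6: S0 reads c1=1 → after 2×micro: 2; S1 reads c2=12 → after 1×micro: 4; S2 reads c0=2 → after 1×micro: 28 ⇒ (c0=2, c1=4, c2=28)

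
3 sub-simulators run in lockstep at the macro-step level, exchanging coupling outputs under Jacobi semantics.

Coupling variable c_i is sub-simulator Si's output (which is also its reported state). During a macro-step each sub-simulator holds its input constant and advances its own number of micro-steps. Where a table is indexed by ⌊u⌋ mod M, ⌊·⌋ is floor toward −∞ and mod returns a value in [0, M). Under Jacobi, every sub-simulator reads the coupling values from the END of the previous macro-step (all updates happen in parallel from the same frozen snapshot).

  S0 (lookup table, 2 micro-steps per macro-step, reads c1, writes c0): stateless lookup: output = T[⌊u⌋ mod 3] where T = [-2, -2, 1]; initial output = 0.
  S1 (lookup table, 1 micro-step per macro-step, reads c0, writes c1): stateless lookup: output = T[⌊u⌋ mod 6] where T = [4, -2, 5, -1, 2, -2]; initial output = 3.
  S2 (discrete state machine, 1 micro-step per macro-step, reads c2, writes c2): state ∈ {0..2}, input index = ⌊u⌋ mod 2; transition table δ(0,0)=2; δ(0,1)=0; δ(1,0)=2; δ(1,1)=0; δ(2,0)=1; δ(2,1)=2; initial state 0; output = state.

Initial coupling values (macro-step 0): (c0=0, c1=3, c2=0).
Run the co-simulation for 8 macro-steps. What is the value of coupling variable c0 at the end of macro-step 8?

c0 at macro-step 8 = 1

macro 1: S0 reads c1=3 → after 2×micro: -2; S1 reads c0=0 → after 1×micro: 4; S2 reads c2=0 → after 1×micro: 2 ⇒ (c0=-2, c1=4, c2=2)
macro 2: S0 reads c1=4 → after 2×micro: -2; S1 reads c0=-2 → after 1×micro: 2; S2 reads c2=2 → after 1×micro: 1 ⇒ (c0=-2, c1=2, c2=1)
macro 3: S0 reads c1=2 → after 2×micro: 1; S1 reads c0=-2 → after 1×micro: 2; S2 reads c2=1 → after 1×micro: 0 ⇒ (c0=1, c1=2, c2=0)
macro 4: S0 reads c1=2 → after 2×micro: 1; S1 reads c0=1 → after 1×micro: -2; S2 reads c2=0 → after 1×micro: 2 ⇒ (c0=1, c1=-2, c2=2)
macro 5: S0 reads c1=-2 → after 2×micro: -2; S1 reads c0=1 → after 1×micro: -2; S2 reads c2=2 → after 1×micro: 1 ⇒ (c0=-2, c1=-2, c2=1)
macro 6: S0 reads c1=-2 → after 2×micro: -2; S1 reads c0=-2 → after 1×micro: 2; S2 reads c2=1 → after 1×micro: 0 ⇒ (c0=-2, c1=2, c2=0)
macro 7: S0 reads c1=2 → after 2×micro: 1; S1 reads c0=-2 → after 1×micro: 2; S2 reads c2=0 → after 1×micro: 2 ⇒ (c0=1, c1=2, c2=2)
macro 8: S0 reads c1=2 → after 2×micro: 1; S1 reads c0=1 → after 1×micro: -2; S2 reads c2=2 → after 1×micro: 1 ⇒ (c0=1, c1=-2, c2=1)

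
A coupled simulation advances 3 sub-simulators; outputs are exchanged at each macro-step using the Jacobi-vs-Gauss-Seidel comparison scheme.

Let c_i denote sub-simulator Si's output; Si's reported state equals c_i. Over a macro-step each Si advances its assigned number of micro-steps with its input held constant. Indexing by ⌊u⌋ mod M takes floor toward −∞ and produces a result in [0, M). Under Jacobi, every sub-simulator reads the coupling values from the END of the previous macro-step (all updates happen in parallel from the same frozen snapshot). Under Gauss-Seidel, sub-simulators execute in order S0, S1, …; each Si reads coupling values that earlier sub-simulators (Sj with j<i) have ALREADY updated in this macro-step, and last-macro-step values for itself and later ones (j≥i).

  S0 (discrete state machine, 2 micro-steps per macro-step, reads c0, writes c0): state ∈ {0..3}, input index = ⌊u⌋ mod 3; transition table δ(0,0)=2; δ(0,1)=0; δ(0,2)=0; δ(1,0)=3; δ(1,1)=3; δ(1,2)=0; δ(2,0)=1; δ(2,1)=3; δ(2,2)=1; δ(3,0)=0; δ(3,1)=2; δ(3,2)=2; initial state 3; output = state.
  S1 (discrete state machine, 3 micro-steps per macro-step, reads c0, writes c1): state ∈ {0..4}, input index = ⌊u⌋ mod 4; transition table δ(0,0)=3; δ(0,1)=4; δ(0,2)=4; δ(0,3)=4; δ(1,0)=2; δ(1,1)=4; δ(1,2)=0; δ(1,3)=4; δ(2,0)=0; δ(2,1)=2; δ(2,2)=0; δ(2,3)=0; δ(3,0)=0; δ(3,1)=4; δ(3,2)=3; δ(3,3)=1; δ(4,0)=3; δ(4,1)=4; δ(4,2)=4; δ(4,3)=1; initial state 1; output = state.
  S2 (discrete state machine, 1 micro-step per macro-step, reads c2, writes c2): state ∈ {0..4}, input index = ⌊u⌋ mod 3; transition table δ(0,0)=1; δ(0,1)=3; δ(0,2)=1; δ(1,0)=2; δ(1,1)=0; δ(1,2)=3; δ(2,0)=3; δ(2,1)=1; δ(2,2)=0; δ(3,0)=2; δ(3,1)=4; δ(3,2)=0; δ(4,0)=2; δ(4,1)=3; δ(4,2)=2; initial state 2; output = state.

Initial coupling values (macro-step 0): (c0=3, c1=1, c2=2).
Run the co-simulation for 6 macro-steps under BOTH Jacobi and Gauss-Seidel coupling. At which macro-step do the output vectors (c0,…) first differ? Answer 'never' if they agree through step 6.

first divergence at macro-step: 2

[Jacobi] macro 1: S0 reads c0=3 → after 2×micro: 2; S1 reads c0=3 → after 3×micro: 4; S2 reads c2=2 → after 1×micro: 0 ⇒ (c0=2, c1=4, c2=0)
[Jacobi] macro 2: S0 reads c0=2 → after 2×micro: 0; S1 reads c0=2 → after 3×micro: 4; S2 reads c2=0 → after 1×micro: 1 ⇒ (c0=0, c1=4, c2=1)
[Jacobi] macro 3: S0 reads c0=0 → after 2×micro: 1; S1 reads c0=0 → after 3×micro: 3; S2 reads c2=1 → after 1×micro: 0 ⇒ (c0=1, c1=3, c2=0)
[Jacobi] macro 4: S0 reads c0=1 → after 2×micro: 2; S1 reads c0=1 → after 3×micro: 4; S2 reads c2=0 → after 1×micro: 1 ⇒ (c0=2, c1=4, c2=1)
[Jacobi] macro 5: S0 reads c0=2 → after 2×micro: 0; S1 reads c0=2 → after 3×micro: 4; S2 reads c2=1 → after 1×micro: 0 ⇒ (c0=0, c1=4, c2=0)
[Jacobi] macro 6: S0 reads c0=0 → after 2×micro: 1; S1 reads c0=0 → after 3×micro: 3; S2 reads c2=0 → after 1×micro: 1 ⇒ (c0=1, c1=3, c2=1)
[Gauss-Seidel] macro 1: S0 reads c0=3 → after 2×micro: 2; S1 reads c0=2 → after 3×micro: 4; S2 reads c2=2 → after 1×micro: 0 ⇒ (c0=2, c1=4, c2=0)
[Gauss-Seidel] macro 2: S0 reads c0=2 → after 2×micro: 0; S1 reads c0=0 → after 3×micro: 3; S2 reads c2=0 → after 1×micro: 1 ⇒ (c0=0, c1=3, c2=1)
[Gauss-Seidel] macro 3: S0 reads c0=0 → after 2×micro: 1; S1 reads c0=1 → after 3×micro: 4; S2 reads c2=1 → after 1×micro: 0 ⇒ (c0=1, c1=4, c2=0)
[Gauss-Seidel] macro 4: S0 reads c0=1 → after 2×micro: 2; S1 reads c0=2 → after 3×micro: 4; S2 reads c2=0 → after 1×micro: 1 ⇒ (c0=2, c1=4, c2=1)
[Gauss-Seidel] macro 5: S0 reads c0=2 → after 2×micro: 0; S1 reads c0=0 → after 3×micro: 3; S2 reads c2=1 → after 1×micro: 0 ⇒ (c0=0, c1=3, c2=0)
[Gauss-Seidel] macro 6: S0 reads c0=0 → after 2×micro: 1; S1 reads c0=1 → after 3×micro: 4; S2 reads c2=0 → after 1×micro: 1 ⇒ (c0=1, c1=4, c2=1)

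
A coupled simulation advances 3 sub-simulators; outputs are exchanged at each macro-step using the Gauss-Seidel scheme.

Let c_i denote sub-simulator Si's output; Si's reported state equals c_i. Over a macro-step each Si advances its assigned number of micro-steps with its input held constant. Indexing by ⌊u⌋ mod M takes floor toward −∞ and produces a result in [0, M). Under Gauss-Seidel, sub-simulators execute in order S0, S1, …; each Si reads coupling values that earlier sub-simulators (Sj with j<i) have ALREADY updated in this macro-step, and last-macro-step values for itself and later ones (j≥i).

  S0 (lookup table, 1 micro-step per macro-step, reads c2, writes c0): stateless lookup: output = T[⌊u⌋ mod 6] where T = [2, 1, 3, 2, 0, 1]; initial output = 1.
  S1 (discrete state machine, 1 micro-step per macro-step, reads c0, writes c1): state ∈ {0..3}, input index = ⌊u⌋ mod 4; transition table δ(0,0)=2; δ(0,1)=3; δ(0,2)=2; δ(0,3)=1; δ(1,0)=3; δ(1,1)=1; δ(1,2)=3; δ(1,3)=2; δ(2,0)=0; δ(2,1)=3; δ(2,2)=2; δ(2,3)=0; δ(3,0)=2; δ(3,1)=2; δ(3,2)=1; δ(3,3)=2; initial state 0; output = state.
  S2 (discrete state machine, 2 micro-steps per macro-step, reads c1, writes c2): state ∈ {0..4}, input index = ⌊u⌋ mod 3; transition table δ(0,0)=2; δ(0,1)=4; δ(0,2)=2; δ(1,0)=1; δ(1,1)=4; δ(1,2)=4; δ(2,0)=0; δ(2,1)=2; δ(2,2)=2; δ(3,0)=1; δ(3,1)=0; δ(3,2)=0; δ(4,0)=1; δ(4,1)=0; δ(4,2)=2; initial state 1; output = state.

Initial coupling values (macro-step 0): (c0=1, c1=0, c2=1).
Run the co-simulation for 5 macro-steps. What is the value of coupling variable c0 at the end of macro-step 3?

c0 at macro-step 3 = 3

macro 1: S0 reads c2=1 → after 1×micro: 1; S1 reads c0=1 → after 1×micro: 3; S2 reads c1=3 → after 2×micro: 1 ⇒ (c0=1, c1=3, c2=1)
macro 2: S0 reads c2=1 → after 1×micro: 1; S1 reads c0=1 → after 1×micro: 2; S2 reads c1=2 → after 2×micro: 2 ⇒ (c0=1, c1=2, c2=2)
macro 3: S0 reads c2=2 → after 1×micro: 3; S1 reads c0=3 → after 1×micro: 0; S2 reads c1=0 → after 2×micro: 2 ⇒ (c0=3, c1=0, c2=2)
macro 4: S0 reads c2=2 → after 1×micro: 3; S1 reads c0=3 → after 1×micro: 1; S2 reads c1=1 → after 2×micro: 2 ⇒ (c0=3, c1=1, c2=2)
macro 5: S0 reads c2=2 → after 1×micro: 3; S1 reads c0=3 → after 1×micro: 2; S2 reads c1=2 → after 2×micro: 2 ⇒ (c0=3, c1=2, c2=2)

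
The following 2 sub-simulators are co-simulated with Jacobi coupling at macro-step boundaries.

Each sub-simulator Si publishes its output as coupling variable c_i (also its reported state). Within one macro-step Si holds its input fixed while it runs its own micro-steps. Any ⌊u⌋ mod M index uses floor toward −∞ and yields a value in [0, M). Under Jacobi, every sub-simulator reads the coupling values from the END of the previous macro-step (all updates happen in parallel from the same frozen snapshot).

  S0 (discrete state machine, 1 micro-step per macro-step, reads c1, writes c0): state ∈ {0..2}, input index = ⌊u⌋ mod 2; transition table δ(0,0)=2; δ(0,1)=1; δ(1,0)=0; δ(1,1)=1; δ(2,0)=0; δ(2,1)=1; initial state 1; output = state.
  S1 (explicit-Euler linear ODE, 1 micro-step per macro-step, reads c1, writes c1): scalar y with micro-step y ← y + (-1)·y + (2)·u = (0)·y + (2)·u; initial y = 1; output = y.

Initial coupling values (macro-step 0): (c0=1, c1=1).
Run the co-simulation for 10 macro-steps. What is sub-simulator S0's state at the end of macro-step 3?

macro 1: S0 reads c1=1 → after 1×micro: 1; S1 reads c1=1 → after 1×micro: 2 ⇒ (c0=1, c1=2)
macro 2: S0 reads c1=2 → after 1×micro: 0; S1 reads c1=2 → after 1×micro: 4 ⇒ (c0=0, c1=4)
macro 3: S0 reads c1=4 → after 1×micro: 2; S1 reads c1=4 → after 1×micro: 8 ⇒ (c0=2, c1=8)
macro 4: S0 reads c1=8 → after 1×micro: 0; S1 reads c1=8 → after 1×micro: 16 ⇒ (c0=0, c1=16)
macro 5: S0 reads c1=16 → after 1×micro: 2; S1 reads c1=16 → after 1×micro: 32 ⇒ (c0=2, c1=32)
macro 6: S0 reads c1=32 → after 1×micro: 0; S1 reads c1=32 → after 1×micro: 64 ⇒ (c0=0, c1=64)
macro 7: S0 reads c1=64 → after 1×micro: 2; S1 reads c1=64 → after 1×micro: 128 ⇒ (c0=2, c1=128)
macro 8: S0 reads c1=128 → after 1×micro: 0; S1 reads c1=128 → after 1×micro: 256 ⇒ (c0=0, c1=256)
macro 9: S0 reads c1=256 → after 1×micro: 2; S1 reads c1=256 → after 1×micro: 512 ⇒ (c0=2, c1=512)
macro 10: S0 reads c1=512 → after 1×micro: 0; S1 reads c1=512 → after 1×micro: 1024 ⇒ (c0=0, c1=1024)

S0 state at macro-step 3 = 2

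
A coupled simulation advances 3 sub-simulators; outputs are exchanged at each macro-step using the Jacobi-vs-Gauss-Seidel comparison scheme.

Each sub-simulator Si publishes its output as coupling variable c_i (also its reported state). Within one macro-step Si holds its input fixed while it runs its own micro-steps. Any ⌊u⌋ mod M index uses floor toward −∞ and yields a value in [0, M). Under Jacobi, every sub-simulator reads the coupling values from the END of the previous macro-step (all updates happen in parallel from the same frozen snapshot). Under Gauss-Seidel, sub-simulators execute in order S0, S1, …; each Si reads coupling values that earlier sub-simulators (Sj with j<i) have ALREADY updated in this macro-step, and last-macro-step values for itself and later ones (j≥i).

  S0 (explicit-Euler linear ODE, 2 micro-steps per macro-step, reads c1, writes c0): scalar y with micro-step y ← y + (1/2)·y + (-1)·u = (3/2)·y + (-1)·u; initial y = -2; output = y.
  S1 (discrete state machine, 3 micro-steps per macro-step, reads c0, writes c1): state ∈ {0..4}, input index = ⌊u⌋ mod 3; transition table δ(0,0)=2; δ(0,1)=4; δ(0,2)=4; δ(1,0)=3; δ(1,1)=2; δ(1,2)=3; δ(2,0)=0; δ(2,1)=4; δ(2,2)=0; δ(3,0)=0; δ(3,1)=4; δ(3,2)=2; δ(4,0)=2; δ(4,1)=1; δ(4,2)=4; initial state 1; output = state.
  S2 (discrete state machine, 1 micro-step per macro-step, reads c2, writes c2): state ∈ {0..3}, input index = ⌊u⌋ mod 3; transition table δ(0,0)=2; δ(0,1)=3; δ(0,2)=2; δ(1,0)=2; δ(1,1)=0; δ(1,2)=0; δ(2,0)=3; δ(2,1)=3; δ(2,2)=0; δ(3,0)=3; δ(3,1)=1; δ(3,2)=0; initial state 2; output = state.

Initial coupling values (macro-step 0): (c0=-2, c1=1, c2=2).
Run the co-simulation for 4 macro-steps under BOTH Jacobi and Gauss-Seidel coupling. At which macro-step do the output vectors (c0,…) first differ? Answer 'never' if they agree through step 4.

first divergence at macro-step: 1

[Jacobi] macro 1: S0 reads c1=1 → after 2×micro: -7; S1 reads c0=-2 → after 3×micro: 1; S2 reads c2=2 → after 1×micro: 0 ⇒ (c0=-7, c1=1, c2=0)
[Jacobi] macro 2: S0 reads c1=1 → after 2×micro: -73/4; S1 reads c0=-7 → after 3×micro: 0; S2 reads c2=0 → after 1×micro: 2 ⇒ (c0=-73/4, c1=0, c2=2)
[Jacobi] macro 3: S0 reads c1=0 → after 2×micro: -657/16; S1 reads c0=-73/4 → after 3×micro: 4; S2 reads c2=2 → after 1×micro: 0 ⇒ (c0=-657/16, c1=4, c2=0)
[Jacobi] macro 4: S0 reads c1=4 → after 2×micro: -6553/64; S1 reads c0=-657/16 → after 3×micro: 2; S2 reads c2=0 → after 1×micro: 2 ⇒ (c0=-6553/64, c1=2, c2=2)
[Gauss-Seidel] macro 1: S0 reads c1=1 → after 2×micro: -7; S1 reads c0=-7 → after 3×micro: 0; S2 reads c2=2 → after 1×micro: 0 ⇒ (c0=-7, c1=0, c2=0)
[Gauss-Seidel] macro 2: S0 reads c1=0 → after 2×micro: -63/4; S1 reads c0=-63/4 → after 3×micro: 4; S2 reads c2=0 → after 1×micro: 2 ⇒ (c0=-63/4, c1=4, c2=2)
[Gauss-Seidel] macro 3: S0 reads c1=4 → after 2×micro: -727/16; S1 reads c0=-727/16 → after 3×micro: 4; S2 reads c2=2 → after 1×micro: 0 ⇒ (c0=-727/16, c1=4, c2=0)
[Gauss-Seidel] macro 4: S0 reads c1=4 → after 2×micro: -7183/64; S1 reads c0=-7183/64 → after 3×micro: 4; S2 reads c2=0 → after 1×micro: 2 ⇒ (c0=-7183/64, c1=4, c2=2)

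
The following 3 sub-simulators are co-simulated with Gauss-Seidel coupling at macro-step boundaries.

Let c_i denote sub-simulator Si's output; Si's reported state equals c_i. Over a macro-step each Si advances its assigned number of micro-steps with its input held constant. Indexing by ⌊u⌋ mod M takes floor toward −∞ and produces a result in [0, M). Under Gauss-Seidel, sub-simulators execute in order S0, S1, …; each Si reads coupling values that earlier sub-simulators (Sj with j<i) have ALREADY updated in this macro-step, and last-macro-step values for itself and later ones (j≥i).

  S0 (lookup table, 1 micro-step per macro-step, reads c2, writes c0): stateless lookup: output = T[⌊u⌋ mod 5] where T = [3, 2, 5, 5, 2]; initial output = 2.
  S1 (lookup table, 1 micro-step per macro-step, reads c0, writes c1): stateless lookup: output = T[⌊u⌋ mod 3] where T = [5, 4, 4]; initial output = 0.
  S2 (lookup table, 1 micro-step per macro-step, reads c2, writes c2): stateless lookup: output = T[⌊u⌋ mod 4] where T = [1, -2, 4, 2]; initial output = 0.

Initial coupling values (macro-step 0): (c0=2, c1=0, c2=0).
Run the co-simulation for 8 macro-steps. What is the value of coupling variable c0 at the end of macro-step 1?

c0 at macro-step 1 = 3

macro 1: S0 reads c2=0 → after 1×micro: 3; S1 reads c0=3 → after 1×micro: 5; S2 reads c2=0 → after 1×micro: 1 ⇒ (c0=3, c1=5, c2=1)
macro 2: S0 reads c2=1 → after 1×micro: 2; S1 reads c0=2 → after 1×micro: 4; S2 reads c2=1 → after 1×micro: -2 ⇒ (c0=2, c1=4, c2=-2)
macro 3: S0 reads c2=-2 → after 1×micro: 5; S1 reads c0=5 → after 1×micro: 4; S2 reads c2=-2 → after 1×micro: 4 ⇒ (c0=5, c1=4, c2=4)
macro 4: S0 reads c2=4 → after 1×micro: 2; S1 reads c0=2 → after 1×micro: 4; S2 reads c2=4 → after 1×micro: 1 ⇒ (c0=2, c1=4, c2=1)
macro 5: S0 reads c2=1 → after 1×micro: 2; S1 reads c0=2 → after 1×micro: 4; S2 reads c2=1 → after 1×micro: -2 ⇒ (c0=2, c1=4, c2=-2)
macro 6: S0 reads c2=-2 → after 1×micro: 5; S1 reads c0=5 → after 1×micro: 4; S2 reads c2=-2 → after 1×micro: 4 ⇒ (c0=5, c1=4, c2=4)
macro 7: S0 reads c2=4 → after 1×micro: 2; S1 reads c0=2 → after 1×micro: 4; S2 reads c2=4 → after 1×micro: 1 ⇒ (c0=2, c1=4, c2=1)
macro 8: S0 reads c2=1 → after 1×micro: 2; S1 reads c0=2 → after 1×micro: 4; S2 reads c2=1 → after 1×micro: -2 ⇒ (c0=2, c1=4, c2=-2)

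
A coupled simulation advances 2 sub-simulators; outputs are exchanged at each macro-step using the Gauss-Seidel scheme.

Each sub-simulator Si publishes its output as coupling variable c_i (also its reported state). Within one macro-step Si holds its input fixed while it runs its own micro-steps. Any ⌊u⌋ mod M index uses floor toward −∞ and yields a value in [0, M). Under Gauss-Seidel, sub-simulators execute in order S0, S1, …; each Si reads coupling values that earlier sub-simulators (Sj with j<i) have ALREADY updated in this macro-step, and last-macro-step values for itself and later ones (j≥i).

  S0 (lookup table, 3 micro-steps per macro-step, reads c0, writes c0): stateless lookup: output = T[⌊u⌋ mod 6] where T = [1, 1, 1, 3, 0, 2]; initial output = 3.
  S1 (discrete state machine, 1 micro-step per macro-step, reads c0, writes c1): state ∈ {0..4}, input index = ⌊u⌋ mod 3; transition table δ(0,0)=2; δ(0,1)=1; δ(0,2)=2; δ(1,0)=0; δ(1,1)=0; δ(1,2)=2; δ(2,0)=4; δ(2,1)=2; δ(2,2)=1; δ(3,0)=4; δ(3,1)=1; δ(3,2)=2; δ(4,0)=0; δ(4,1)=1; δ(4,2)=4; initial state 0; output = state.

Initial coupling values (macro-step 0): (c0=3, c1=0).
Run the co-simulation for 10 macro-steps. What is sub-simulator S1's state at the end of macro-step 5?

macro 1: S0 reads c0=3 → after 3×micro: 3; S1 reads c0=3 → after 1×micro: 2 ⇒ (c0=3, c1=2)
macro 2: S0 reads c0=3 → after 3×micro: 3; S1 reads c0=3 → after 1×micro: 4 ⇒ (c0=3, c1=4)
macro 3: S0 reads c0=3 → after 3×micro: 3; S1 reads c0=3 → after 1×micro: 0 ⇒ (c0=3, c1=0)
macro 4: S0 reads c0=3 → after 3×micro: 3; S1 reads c0=3 → after 1×micro: 2 ⇒ (c0=3, c1=2)
macro 5: S0 reads c0=3 → after 3×micro: 3; S1 reads c0=3 → after 1×micro: 4 ⇒ (c0=3, c1=4)
macro 6: S0 reads c0=3 → after 3×micro: 3; S1 reads c0=3 → after 1×micro: 0 ⇒ (c0=3, c1=0)
macro 7: S0 reads c0=3 → after 3×micro: 3; S1 reads c0=3 → after 1×micro: 2 ⇒ (c0=3, c1=2)
macro 8: S0 reads c0=3 → after 3×micro: 3; S1 reads c0=3 → after 1×micro: 4 ⇒ (c0=3, c1=4)
macro 9: S0 reads c0=3 → after 3×micro: 3; S1 reads c0=3 → after 1×micro: 0 ⇒ (c0=3, c1=0)
macro 10: S0 reads c0=3 → after 3×micro: 3; S1 reads c0=3 → after 1×micro: 2 ⇒ (c0=3, c1=2)

S1 state at macro-step 5 = 4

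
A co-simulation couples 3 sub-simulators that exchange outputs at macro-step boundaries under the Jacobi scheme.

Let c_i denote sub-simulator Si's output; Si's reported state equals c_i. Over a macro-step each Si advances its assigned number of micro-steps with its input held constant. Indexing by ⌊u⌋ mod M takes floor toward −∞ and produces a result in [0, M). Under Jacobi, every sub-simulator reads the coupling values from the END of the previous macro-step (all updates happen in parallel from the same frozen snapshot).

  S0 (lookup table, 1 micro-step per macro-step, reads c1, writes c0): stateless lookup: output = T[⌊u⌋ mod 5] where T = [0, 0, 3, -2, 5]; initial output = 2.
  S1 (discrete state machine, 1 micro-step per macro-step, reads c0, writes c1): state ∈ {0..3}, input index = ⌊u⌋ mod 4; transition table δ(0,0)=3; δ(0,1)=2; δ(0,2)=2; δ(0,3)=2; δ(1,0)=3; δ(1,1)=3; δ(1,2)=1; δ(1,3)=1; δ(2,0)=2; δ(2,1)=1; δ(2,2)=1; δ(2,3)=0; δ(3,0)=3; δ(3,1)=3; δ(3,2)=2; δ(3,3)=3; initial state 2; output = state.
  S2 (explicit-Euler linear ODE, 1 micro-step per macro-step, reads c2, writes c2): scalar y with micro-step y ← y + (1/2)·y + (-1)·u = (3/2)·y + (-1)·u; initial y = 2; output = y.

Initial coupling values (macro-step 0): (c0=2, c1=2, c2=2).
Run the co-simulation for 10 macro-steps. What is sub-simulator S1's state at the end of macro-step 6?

macro 1: S0 reads c1=2 → after 1×micro: 3; S1 reads c0=2 → after 1×micro: 1; S2 reads c2=2 → after 1×micro: 1 ⇒ (c0=3, c1=1, c2=1)
macro 2: S0 reads c1=1 → after 1×micro: 0; S1 reads c0=3 → after 1×micro: 1; S2 reads c2=1 → after 1×micro: 1/2 ⇒ (c0=0, c1=1, c2=1/2)
macro 3: S0 reads c1=1 → after 1×micro: 0; S1 reads c0=0 → after 1×micro: 3; S2 reads c2=1/2 → after 1×micro: 1/4 ⇒ (c0=0, c1=3, c2=1/4)
macro 4: S0 reads c1=3 → after 1×micro: -2; S1 reads c0=0 → after 1×micro: 3; S2 reads c2=1/4 → after 1×micro: 1/8 ⇒ (c0=-2, c1=3, c2=1/8)
macro 5: S0 reads c1=3 → after 1×micro: -2; S1 reads c0=-2 → after 1×micro: 2; S2 reads c2=1/8 → after 1×micro: 1/16 ⇒ (c0=-2, c1=2, c2=1/16)
macro 6: S0 reads c1=2 → after 1×micro: 3; S1 reads c0=-2 → after 1×micro: 1; S2 reads c2=1/16 → after 1×micro: 1/32 ⇒ (c0=3, c1=1, c2=1/32)
macro 7: S0 reads c1=1 → after 1×micro: 0; S1 reads c0=3 → after 1×micro: 1; S2 reads c2=1/32 → after 1×micro: 1/64 ⇒ (c0=0, c1=1, c2=1/64)
macro 8: S0 reads c1=1 → after 1×micro: 0; S1 reads c0=0 → after 1×micro: 3; S2 reads c2=1/64 → after 1×micro: 1/128 ⇒ (c0=0, c1=3, c2=1/128)
macro 9: S0 reads c1=3 → after 1×micro: -2; S1 reads c0=0 → after 1×micro: 3; S2 reads c2=1/128 → after 1×micro: 1/256 ⇒ (c0=-2, c1=3, c2=1/256)
macro 10: S0 reads c1=3 → after 1×micro: -2; S1 reads c0=-2 → after 1×micro: 2; S2 reads c2=1/256 → after 1×micro: 1/512 ⇒ (c0=-2, c1=2, c2=1/512)

S1 state at macro-step 6 = 1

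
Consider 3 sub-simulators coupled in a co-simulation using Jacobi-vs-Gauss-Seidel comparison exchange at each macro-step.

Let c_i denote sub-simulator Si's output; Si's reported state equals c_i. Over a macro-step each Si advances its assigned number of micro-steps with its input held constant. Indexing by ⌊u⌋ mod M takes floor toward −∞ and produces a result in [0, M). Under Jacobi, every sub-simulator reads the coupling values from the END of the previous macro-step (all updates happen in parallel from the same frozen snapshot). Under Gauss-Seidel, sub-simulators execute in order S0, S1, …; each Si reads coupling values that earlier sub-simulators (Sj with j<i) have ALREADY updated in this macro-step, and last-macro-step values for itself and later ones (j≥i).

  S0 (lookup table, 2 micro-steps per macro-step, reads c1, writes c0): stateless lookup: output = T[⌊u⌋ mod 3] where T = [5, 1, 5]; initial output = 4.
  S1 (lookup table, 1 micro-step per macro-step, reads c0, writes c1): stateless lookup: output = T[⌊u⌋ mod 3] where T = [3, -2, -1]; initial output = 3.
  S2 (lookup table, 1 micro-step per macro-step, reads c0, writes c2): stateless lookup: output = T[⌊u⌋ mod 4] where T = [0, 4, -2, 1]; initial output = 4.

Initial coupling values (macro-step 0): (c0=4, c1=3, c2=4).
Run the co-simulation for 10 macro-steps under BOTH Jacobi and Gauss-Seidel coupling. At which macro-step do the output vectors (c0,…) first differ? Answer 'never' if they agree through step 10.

[Jacobi] macro 1: S0 reads c1=3 → after 2×micro: 5; S1 reads c0=4 → after 1×micro: -2; S2 reads c0=4 → after 1×micro: 0 ⇒ (c0=5, c1=-2, c2=0)
[Jacobi] macro 2: S0 reads c1=-2 → after 2×micro: 1; S1 reads c0=5 → after 1×micro: -1; S2 reads c0=5 → after 1×micro: 4 ⇒ (c0=1, c1=-1, c2=4)
[Jacobi] macro 3: S0 reads c1=-1 → after 2×micro: 5; S1 reads c0=1 → after 1×micro: -2; S2 reads c0=1 → after 1×micro: 4 ⇒ (c0=5, c1=-2, c2=4)
[Jacobi] macro 4: S0 reads c1=-2 → after 2×micro: 1; S1 reads c0=5 → after 1×micro: -1; S2 reads c0=5 → after 1×micro: 4 ⇒ (c0=1, c1=-1, c2=4)
[Jacobi] macro 5: S0 reads c1=-1 → after 2×micro: 5; S1 reads c0=1 → after 1×micro: -2; S2 reads c0=1 → after 1×micro: 4 ⇒ (c0=5, c1=-2, c2=4)
[Jacobi] macro 6: S0 reads c1=-2 → after 2×micro: 1; S1 reads c0=5 → after 1×micro: -1; S2 reads c0=5 → after 1×micro: 4 ⇒ (c0=1, c1=-1, c2=4)
[Jacobi] macro 7: S0 reads c1=-1 → after 2×micro: 5; S1 reads c0=1 → after 1×micro: -2; S2 reads c0=1 → after 1×micro: 4 ⇒ (c0=5, c1=-2, c2=4)
[Jacobi] macro 8: S0 reads c1=-2 → after 2×micro: 1; S1 reads c0=5 → after 1×micro: -1; S2 reads c0=5 → after 1×micro: 4 ⇒ (c0=1, c1=-1, c2=4)
[Jacobi] macro 9: S0 reads c1=-1 → after 2×micro: 5; S1 reads c0=1 → after 1×micro: -2; S2 reads c0=1 → after 1×micro: 4 ⇒ (c0=5, c1=-2, c2=4)
[Jacobi] macro 10: S0 reads c1=-2 → after 2×micro: 1; S1 reads c0=5 → after 1×micro: -1; S2 reads c0=5 → after 1×micro: 4 ⇒ (c0=1, c1=-1, c2=4)
[Gauss-Seidel] macro 1: S0 reads c1=3 → after 2×micro: 5; S1 reads c0=5 → after 1×micro: -1; S2 reads c0=5 → after 1×micro: 4 ⇒ (c0=5, c1=-1, c2=4)
[Gauss-Seidel] macro 2: S0 reads c1=-1 → after 2×micro: 5; S1 reads c0=5 → after 1×micro: -1; S2 reads c0=5 → after 1×micro: 4 ⇒ (c0=5, c1=-1, c2=4)
[Gauss-Seidel] macro 3: S0 reads c1=-1 → after 2×micro: 5; S1 reads c0=5 → after 1×micro: -1; S2 reads c0=5 → after 1×micro: 4 ⇒ (c0=5, c1=-1, c2=4)
[Gauss-Seidel] macro 4: S0 reads c1=-1 → after 2×micro: 5; S1 reads c0=5 → after 1×micro: -1; S2 reads c0=5 → after 1×micro: 4 ⇒ (c0=5, c1=-1, c2=4)
[Gauss-Seidel] macro 5: S0 reads c1=-1 → after 2×micro: 5; S1 reads c0=5 → after 1×micro: -1; S2 reads c0=5 → after 1×micro: 4 ⇒ (c0=5, c1=-1, c2=4)
[Gauss-Seidel] macro 6: S0 reads c1=-1 → after 2×micro: 5; S1 reads c0=5 → after 1×micro: -1; S2 reads c0=5 → after 1×micro: 4 ⇒ (c0=5, c1=-1, c2=4)
[Gauss-Seidel] macro 7: S0 reads c1=-1 → after 2×micro: 5; S1 reads c0=5 → after 1×micro: -1; S2 reads c0=5 → after 1×micro: 4 ⇒ (c0=5, c1=-1, c2=4)
[Gauss-Seidel] macro 8: S0 reads c1=-1 → after 2×micro: 5; S1 reads c0=5 → after 1×micro: -1; S2 reads c0=5 → after 1×micro: 4 ⇒ (c0=5, c1=-1, c2=4)
[Gauss-Seidel] macro 9: S0 reads c1=-1 → after 2×micro: 5; S1 reads c0=5 → after 1×micro: -1; S2 reads c0=5 → after 1×micro: 4 ⇒ (c0=5, c1=-1, c2=4)
[Gauss-Seidel] macro 10: S0 reads c1=-1 → after 2×micro: 5; S1 reads c0=5 → after 1×micro: -1; S2 reads c0=5 → after 1×micro: 4 ⇒ (c0=5, c1=-1, c2=4)

first divergence at macro-step: 1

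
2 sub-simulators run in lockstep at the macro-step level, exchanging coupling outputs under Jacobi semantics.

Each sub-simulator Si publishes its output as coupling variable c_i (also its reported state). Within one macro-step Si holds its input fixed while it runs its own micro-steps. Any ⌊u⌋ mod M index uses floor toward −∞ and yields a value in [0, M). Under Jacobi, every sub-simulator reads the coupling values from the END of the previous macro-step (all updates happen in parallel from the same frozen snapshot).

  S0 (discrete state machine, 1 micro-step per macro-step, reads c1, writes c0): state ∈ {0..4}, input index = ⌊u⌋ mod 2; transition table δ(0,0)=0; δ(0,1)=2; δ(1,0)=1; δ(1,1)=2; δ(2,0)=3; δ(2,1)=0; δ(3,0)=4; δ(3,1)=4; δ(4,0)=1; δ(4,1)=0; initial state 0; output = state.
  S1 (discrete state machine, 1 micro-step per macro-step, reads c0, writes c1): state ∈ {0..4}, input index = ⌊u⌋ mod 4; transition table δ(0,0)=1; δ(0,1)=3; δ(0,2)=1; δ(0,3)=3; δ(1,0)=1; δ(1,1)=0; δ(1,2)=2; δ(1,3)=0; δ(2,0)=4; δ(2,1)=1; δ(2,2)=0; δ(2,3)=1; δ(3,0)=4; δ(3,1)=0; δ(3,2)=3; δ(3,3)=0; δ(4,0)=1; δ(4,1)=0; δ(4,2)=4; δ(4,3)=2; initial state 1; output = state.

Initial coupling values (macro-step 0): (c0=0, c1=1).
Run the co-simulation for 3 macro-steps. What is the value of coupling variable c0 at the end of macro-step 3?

c0 at macro-step 3 = 0

macro 1: S0 reads c1=1 → after 1×micro: 2; S1 reads c0=0 → after 1×micro: 1 ⇒ (c0=2, c1=1)
macro 2: S0 reads c1=1 → after 1×micro: 0; S1 reads c0=2 → after 1×micro: 2 ⇒ (c0=0, c1=2)
macro 3: S0 reads c1=2 → after 1×micro: 0; S1 reads c0=0 → after 1×micro: 4 ⇒ (c0=0, c1=4)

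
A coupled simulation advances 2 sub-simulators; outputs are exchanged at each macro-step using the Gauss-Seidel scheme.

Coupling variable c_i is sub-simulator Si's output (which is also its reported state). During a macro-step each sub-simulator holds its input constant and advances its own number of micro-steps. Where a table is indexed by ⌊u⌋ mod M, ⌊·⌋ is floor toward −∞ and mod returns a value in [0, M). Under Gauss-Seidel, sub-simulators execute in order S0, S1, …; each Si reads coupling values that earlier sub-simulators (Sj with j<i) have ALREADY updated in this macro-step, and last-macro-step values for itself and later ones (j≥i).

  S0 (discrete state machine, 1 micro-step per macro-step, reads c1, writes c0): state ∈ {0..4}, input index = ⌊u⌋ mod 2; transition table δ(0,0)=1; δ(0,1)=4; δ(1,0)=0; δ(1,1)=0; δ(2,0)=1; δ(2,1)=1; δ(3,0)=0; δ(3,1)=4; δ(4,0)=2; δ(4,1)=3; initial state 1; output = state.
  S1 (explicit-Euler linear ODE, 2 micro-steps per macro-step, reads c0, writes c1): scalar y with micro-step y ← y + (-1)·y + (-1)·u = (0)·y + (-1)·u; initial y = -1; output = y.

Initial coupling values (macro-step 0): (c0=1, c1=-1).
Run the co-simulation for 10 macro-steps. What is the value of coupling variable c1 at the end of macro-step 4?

macro 1: S0 reads c1=-1 → after 1×micro: 0; S1 reads c0=0 → after 2×micro: 0 ⇒ (c0=0, c1=0)
macro 2: S0 reads c1=0 → after 1×micro: 1; S1 reads c0=1 → after 2×micro: -1 ⇒ (c0=1, c1=-1)
macro 3: S0 reads c1=-1 → after 1×micro: 0; S1 reads c0=0 → after 2×micro: 0 ⇒ (c0=0, c1=0)
macro 4: S0 reads c1=0 → after 1×micro: 1; S1 reads c0=1 → after 2×micro: -1 ⇒ (c0=1, c1=-1)
macro 5: S0 reads c1=-1 → after 1×micro: 0; S1 reads c0=0 → after 2×micro: 0 ⇒ (c0=0, c1=0)
macro 6: S0 reads c1=0 → after 1×micro: 1; S1 reads c0=1 → after 2×micro: -1 ⇒ (c0=1, c1=-1)
macro 7: S0 reads c1=-1 → after 1×micro: 0; S1 reads c0=0 → after 2×micro: 0 ⇒ (c0=0, c1=0)
macro 8: S0 reads c1=0 → after 1×micro: 1; S1 reads c0=1 → after 2×micro: -1 ⇒ (c0=1, c1=-1)
macro 9: S0 reads c1=-1 → after 1×micro: 0; S1 reads c0=0 → after 2×micro: 0 ⇒ (c0=0, c1=0)
macro 10: S0 reads c1=0 → after 1×micro: 1; S1 reads c0=1 → after 2×micro: -1 ⇒ (c0=1, c1=-1)

c1 at macro-step 4 = -1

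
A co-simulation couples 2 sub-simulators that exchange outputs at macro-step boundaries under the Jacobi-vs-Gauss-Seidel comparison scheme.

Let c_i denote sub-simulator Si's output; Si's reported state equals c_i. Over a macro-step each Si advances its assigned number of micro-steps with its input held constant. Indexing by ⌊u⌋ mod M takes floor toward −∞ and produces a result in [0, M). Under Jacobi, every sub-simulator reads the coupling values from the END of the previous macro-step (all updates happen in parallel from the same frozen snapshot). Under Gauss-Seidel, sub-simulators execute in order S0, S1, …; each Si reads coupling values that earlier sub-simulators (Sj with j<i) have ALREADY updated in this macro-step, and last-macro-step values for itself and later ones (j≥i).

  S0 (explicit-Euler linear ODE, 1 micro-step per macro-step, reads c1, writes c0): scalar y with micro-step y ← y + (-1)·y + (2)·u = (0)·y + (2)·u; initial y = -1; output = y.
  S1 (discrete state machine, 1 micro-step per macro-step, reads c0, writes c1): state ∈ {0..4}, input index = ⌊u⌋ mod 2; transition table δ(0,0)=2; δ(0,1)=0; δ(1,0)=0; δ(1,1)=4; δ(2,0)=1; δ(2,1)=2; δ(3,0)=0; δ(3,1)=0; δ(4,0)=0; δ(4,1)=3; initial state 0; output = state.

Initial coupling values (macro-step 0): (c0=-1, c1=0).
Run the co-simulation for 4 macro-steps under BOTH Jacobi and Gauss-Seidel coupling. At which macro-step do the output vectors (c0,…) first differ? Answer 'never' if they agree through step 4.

[Jacobi] macro 1: S0 reads c1=0 → after 1×micro: 0; S1 reads c0=-1 → after 1×micro: 0 ⇒ (c0=0, c1=0)
[Jacobi] macro 2: S0 reads c1=0 → after 1×micro: 0; S1 reads c0=0 → after 1×micro: 2 ⇒ (c0=0, c1=2)
[Jacobi] macro 3: S0 reads c1=2 → after 1×micro: 4; S1 reads c0=0 → after 1×micro: 1 ⇒ (c0=4, c1=1)
[Jacobi] macro 4: S0 reads c1=1 → after 1×micro: 2; S1 reads c0=4 → after 1×micro: 0 ⇒ (c0=2, c1=0)
[Gauss-Seidel] macro 1: S0 reads c1=0 → after 1×micro: 0; S1 reads c0=0 → after 1×micro: 2 ⇒ (c0=0, c1=2)
[Gauss-Seidel] macro 2: S0 reads c1=2 → after 1×micro: 4; S1 reads c0=4 → after 1×micro: 1 ⇒ (c0=4, c1=1)
[Gauss-Seidel] macro 3: S0 reads c1=1 → after 1×micro: 2; S1 reads c0=2 → after 1×micro: 0 ⇒ (c0=2, c1=0)
[Gauss-Seidel] macro 4: S0 reads c1=0 → after 1×micro: 0; S1 reads c0=0 → after 1×micro: 2 ⇒ (c0=0, c1=2)

first divergence at macro-step: 1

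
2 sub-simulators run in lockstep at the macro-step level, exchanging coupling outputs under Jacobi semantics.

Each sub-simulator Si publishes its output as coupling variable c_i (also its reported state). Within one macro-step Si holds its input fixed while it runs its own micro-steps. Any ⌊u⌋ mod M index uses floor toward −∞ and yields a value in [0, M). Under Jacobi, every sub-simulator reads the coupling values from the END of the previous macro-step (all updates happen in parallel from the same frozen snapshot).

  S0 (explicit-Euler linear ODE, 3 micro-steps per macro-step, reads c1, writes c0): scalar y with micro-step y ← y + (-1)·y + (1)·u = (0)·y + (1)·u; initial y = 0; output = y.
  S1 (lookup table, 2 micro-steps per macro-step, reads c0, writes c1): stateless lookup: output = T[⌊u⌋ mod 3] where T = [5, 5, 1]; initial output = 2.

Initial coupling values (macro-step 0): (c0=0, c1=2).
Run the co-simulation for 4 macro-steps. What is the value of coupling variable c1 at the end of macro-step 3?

macro 1: S0 reads c1=2 → after 3×micro: 2; S1 reads c0=0 → after 2×micro: 5 ⇒ (c0=2, c1=5)
macro 2: S0 reads c1=5 → after 3×micro: 5; S1 reads c0=2 → after 2×micro: 1 ⇒ (c0=5, c1=1)
macro 3: S0 reads c1=1 → after 3×micro: 1; S1 reads c0=5 → after 2×micro: 1 ⇒ (c0=1, c1=1)
macro 4: S0 reads c1=1 → after 3×micro: 1; S1 reads c0=1 → after 2×micro: 5 ⇒ (c0=1, c1=5)

c1 at macro-step 3 = 1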